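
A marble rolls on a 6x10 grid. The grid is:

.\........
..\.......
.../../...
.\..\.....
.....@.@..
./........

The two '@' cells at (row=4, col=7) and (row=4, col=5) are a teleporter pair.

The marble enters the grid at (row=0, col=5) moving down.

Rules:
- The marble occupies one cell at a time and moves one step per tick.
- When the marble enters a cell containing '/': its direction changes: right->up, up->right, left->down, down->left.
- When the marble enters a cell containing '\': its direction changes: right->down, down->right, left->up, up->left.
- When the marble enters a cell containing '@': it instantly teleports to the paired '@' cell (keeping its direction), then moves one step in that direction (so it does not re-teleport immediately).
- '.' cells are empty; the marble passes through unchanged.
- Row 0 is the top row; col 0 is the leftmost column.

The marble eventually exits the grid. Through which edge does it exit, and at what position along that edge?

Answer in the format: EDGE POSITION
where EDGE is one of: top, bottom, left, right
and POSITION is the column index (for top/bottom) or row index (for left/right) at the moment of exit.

Answer: bottom 7

Derivation:
Step 1: enter (0,5), '.' pass, move down to (1,5)
Step 2: enter (1,5), '.' pass, move down to (2,5)
Step 3: enter (2,5), '.' pass, move down to (3,5)
Step 4: enter (3,5), '.' pass, move down to (4,5)
Step 5: enter (4,5), '@' teleport (4,5)->(4,7), also enter (4,7), move down to (5,7)
Step 6: enter (5,7), '.' pass, move down to (6,7)
Step 7: at (6,7) — EXIT via bottom edge, pos 7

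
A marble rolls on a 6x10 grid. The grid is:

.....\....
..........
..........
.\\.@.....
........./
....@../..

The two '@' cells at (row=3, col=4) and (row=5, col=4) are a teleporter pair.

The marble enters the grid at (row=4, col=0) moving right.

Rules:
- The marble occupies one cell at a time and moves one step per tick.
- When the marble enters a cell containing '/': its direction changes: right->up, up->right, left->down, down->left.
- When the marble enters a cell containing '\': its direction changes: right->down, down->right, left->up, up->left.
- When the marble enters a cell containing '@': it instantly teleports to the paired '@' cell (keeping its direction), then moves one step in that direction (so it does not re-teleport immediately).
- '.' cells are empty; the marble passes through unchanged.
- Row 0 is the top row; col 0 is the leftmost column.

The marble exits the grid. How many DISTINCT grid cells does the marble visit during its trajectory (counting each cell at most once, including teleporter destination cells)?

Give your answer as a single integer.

Answer: 14

Derivation:
Step 1: enter (4,0), '.' pass, move right to (4,1)
Step 2: enter (4,1), '.' pass, move right to (4,2)
Step 3: enter (4,2), '.' pass, move right to (4,3)
Step 4: enter (4,3), '.' pass, move right to (4,4)
Step 5: enter (4,4), '.' pass, move right to (4,5)
Step 6: enter (4,5), '.' pass, move right to (4,6)
Step 7: enter (4,6), '.' pass, move right to (4,7)
Step 8: enter (4,7), '.' pass, move right to (4,8)
Step 9: enter (4,8), '.' pass, move right to (4,9)
Step 10: enter (4,9), '/' deflects right->up, move up to (3,9)
Step 11: enter (3,9), '.' pass, move up to (2,9)
Step 12: enter (2,9), '.' pass, move up to (1,9)
Step 13: enter (1,9), '.' pass, move up to (0,9)
Step 14: enter (0,9), '.' pass, move up to (-1,9)
Step 15: at (-1,9) — EXIT via top edge, pos 9
Distinct cells visited: 14 (path length 14)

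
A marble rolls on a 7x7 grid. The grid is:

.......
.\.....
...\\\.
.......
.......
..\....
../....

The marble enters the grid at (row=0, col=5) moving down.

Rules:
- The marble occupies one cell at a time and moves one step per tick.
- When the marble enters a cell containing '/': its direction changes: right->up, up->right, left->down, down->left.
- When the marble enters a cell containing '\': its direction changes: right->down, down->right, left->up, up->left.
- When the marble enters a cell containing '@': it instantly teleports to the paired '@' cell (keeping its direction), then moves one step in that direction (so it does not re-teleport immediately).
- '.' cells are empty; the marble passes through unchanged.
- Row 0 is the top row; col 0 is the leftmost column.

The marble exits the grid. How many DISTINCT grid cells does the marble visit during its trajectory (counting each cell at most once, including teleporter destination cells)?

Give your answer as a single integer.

Answer: 4

Derivation:
Step 1: enter (0,5), '.' pass, move down to (1,5)
Step 2: enter (1,5), '.' pass, move down to (2,5)
Step 3: enter (2,5), '\' deflects down->right, move right to (2,6)
Step 4: enter (2,6), '.' pass, move right to (2,7)
Step 5: at (2,7) — EXIT via right edge, pos 2
Distinct cells visited: 4 (path length 4)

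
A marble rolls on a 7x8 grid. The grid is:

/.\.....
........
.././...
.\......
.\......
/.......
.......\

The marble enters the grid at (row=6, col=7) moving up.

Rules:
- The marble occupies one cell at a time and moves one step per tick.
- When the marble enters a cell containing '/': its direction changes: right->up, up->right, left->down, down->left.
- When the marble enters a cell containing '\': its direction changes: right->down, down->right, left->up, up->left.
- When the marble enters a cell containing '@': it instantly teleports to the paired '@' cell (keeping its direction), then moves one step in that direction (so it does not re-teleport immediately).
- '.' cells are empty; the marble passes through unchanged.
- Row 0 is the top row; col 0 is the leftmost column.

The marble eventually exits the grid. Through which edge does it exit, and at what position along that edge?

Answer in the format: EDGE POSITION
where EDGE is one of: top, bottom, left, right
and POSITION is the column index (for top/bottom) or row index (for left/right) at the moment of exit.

Step 1: enter (6,7), '\' deflects up->left, move left to (6,6)
Step 2: enter (6,6), '.' pass, move left to (6,5)
Step 3: enter (6,5), '.' pass, move left to (6,4)
Step 4: enter (6,4), '.' pass, move left to (6,3)
Step 5: enter (6,3), '.' pass, move left to (6,2)
Step 6: enter (6,2), '.' pass, move left to (6,1)
Step 7: enter (6,1), '.' pass, move left to (6,0)
Step 8: enter (6,0), '.' pass, move left to (6,-1)
Step 9: at (6,-1) — EXIT via left edge, pos 6

Answer: left 6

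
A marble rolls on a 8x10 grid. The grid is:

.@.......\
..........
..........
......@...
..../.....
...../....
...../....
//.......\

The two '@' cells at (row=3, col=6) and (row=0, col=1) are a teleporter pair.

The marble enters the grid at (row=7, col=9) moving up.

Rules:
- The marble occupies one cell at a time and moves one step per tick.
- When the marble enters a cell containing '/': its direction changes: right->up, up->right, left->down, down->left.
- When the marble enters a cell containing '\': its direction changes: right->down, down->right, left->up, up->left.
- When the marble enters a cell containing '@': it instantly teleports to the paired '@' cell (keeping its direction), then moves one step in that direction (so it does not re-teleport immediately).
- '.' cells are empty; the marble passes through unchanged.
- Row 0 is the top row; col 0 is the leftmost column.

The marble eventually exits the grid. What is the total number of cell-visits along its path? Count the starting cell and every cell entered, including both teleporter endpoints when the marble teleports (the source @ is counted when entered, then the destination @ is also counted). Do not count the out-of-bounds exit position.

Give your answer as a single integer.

Answer: 9

Derivation:
Step 1: enter (7,9), '\' deflects up->left, move left to (7,8)
Step 2: enter (7,8), '.' pass, move left to (7,7)
Step 3: enter (7,7), '.' pass, move left to (7,6)
Step 4: enter (7,6), '.' pass, move left to (7,5)
Step 5: enter (7,5), '.' pass, move left to (7,4)
Step 6: enter (7,4), '.' pass, move left to (7,3)
Step 7: enter (7,3), '.' pass, move left to (7,2)
Step 8: enter (7,2), '.' pass, move left to (7,1)
Step 9: enter (7,1), '/' deflects left->down, move down to (8,1)
Step 10: at (8,1) — EXIT via bottom edge, pos 1
Path length (cell visits): 9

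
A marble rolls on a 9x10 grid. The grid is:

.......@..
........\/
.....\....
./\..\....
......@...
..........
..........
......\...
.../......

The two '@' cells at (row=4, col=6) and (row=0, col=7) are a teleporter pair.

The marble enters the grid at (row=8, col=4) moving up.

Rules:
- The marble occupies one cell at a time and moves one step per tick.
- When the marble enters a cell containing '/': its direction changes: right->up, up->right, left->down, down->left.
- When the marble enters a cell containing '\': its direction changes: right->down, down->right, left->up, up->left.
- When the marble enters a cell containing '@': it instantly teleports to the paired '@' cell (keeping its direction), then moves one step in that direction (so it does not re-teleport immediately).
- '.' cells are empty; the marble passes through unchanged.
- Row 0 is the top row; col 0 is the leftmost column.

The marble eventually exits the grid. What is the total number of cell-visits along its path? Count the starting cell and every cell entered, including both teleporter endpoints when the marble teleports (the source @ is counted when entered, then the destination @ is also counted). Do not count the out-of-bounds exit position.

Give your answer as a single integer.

Step 1: enter (8,4), '.' pass, move up to (7,4)
Step 2: enter (7,4), '.' pass, move up to (6,4)
Step 3: enter (6,4), '.' pass, move up to (5,4)
Step 4: enter (5,4), '.' pass, move up to (4,4)
Step 5: enter (4,4), '.' pass, move up to (3,4)
Step 6: enter (3,4), '.' pass, move up to (2,4)
Step 7: enter (2,4), '.' pass, move up to (1,4)
Step 8: enter (1,4), '.' pass, move up to (0,4)
Step 9: enter (0,4), '.' pass, move up to (-1,4)
Step 10: at (-1,4) — EXIT via top edge, pos 4
Path length (cell visits): 9

Answer: 9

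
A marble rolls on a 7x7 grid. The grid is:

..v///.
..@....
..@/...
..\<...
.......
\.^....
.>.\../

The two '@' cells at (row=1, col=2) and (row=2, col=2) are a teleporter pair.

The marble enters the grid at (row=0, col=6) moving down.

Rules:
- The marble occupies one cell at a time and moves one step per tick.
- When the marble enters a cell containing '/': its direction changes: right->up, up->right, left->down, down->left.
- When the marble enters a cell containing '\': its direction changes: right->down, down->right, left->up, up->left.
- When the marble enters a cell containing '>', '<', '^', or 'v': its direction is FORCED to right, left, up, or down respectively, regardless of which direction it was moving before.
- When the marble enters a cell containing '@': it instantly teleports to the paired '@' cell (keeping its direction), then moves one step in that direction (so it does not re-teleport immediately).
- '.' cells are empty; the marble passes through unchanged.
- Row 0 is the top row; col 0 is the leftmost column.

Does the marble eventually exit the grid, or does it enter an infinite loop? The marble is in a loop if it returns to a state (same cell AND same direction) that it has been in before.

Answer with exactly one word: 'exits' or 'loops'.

Step 1: enter (0,6), '.' pass, move down to (1,6)
Step 2: enter (1,6), '.' pass, move down to (2,6)
Step 3: enter (2,6), '.' pass, move down to (3,6)
Step 4: enter (3,6), '.' pass, move down to (4,6)
Step 5: enter (4,6), '.' pass, move down to (5,6)
Step 6: enter (5,6), '.' pass, move down to (6,6)
Step 7: enter (6,6), '/' deflects down->left, move left to (6,5)
Step 8: enter (6,5), '.' pass, move left to (6,4)
Step 9: enter (6,4), '.' pass, move left to (6,3)
Step 10: enter (6,3), '\' deflects left->up, move up to (5,3)
Step 11: enter (5,3), '.' pass, move up to (4,3)
Step 12: enter (4,3), '.' pass, move up to (3,3)
Step 13: enter (3,3), '<' forces up->left, move left to (3,2)
Step 14: enter (3,2), '\' deflects left->up, move up to (2,2)
Step 15: enter (2,2), '@' teleport (2,2)->(1,2), also enter (1,2), move up to (0,2)
Step 16: enter (0,2), 'v' forces up->down, move down to (1,2)
Step 17: enter (1,2), '@' teleport (1,2)->(2,2), also enter (2,2), move down to (3,2)
Step 18: enter (3,2), '\' deflects down->right, move right to (3,3)
Step 19: enter (3,3), '<' forces right->left, move left to (3,2)
Step 20: at (3,2) dir=left — LOOP DETECTED (seen before)

Answer: loops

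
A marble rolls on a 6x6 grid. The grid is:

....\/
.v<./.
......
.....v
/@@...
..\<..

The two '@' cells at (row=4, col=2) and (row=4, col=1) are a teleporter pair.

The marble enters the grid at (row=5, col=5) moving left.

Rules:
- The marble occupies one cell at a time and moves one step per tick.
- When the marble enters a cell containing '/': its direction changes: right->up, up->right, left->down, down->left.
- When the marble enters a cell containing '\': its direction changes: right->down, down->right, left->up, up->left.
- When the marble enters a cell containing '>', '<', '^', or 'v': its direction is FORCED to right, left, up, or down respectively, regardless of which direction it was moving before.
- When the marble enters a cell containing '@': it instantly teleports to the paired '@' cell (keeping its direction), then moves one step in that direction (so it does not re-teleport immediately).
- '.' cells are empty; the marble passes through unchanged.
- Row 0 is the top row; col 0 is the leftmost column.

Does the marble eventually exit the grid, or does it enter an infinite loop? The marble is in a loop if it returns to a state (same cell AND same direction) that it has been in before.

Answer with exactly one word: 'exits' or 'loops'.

Answer: loops

Derivation:
Step 1: enter (5,5), '.' pass, move left to (5,4)
Step 2: enter (5,4), '.' pass, move left to (5,3)
Step 3: enter (5,3), '<' forces left->left, move left to (5,2)
Step 4: enter (5,2), '\' deflects left->up, move up to (4,2)
Step 5: enter (4,2), '@' teleport (4,2)->(4,1), also enter (4,1), move up to (3,1)
Step 6: enter (3,1), '.' pass, move up to (2,1)
Step 7: enter (2,1), '.' pass, move up to (1,1)
Step 8: enter (1,1), 'v' forces up->down, move down to (2,1)
Step 9: enter (2,1), '.' pass, move down to (3,1)
Step 10: enter (3,1), '.' pass, move down to (4,1)
Step 11: enter (4,1), '@' teleport (4,1)->(4,2), also enter (4,2), move down to (5,2)
Step 12: enter (5,2), '\' deflects down->right, move right to (5,3)
Step 13: enter (5,3), '<' forces right->left, move left to (5,2)
Step 14: at (5,2) dir=left — LOOP DETECTED (seen before)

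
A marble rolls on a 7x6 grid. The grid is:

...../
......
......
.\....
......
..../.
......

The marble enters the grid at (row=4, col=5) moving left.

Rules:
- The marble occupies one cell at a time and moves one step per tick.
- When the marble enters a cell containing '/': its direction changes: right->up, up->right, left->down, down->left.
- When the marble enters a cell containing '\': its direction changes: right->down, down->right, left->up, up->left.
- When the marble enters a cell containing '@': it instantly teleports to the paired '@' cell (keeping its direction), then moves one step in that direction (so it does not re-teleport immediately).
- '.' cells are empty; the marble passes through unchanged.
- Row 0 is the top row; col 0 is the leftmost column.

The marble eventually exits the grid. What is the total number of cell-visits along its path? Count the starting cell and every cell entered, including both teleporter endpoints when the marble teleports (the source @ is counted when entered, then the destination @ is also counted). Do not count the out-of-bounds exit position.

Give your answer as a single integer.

Answer: 6

Derivation:
Step 1: enter (4,5), '.' pass, move left to (4,4)
Step 2: enter (4,4), '.' pass, move left to (4,3)
Step 3: enter (4,3), '.' pass, move left to (4,2)
Step 4: enter (4,2), '.' pass, move left to (4,1)
Step 5: enter (4,1), '.' pass, move left to (4,0)
Step 6: enter (4,0), '.' pass, move left to (4,-1)
Step 7: at (4,-1) — EXIT via left edge, pos 4
Path length (cell visits): 6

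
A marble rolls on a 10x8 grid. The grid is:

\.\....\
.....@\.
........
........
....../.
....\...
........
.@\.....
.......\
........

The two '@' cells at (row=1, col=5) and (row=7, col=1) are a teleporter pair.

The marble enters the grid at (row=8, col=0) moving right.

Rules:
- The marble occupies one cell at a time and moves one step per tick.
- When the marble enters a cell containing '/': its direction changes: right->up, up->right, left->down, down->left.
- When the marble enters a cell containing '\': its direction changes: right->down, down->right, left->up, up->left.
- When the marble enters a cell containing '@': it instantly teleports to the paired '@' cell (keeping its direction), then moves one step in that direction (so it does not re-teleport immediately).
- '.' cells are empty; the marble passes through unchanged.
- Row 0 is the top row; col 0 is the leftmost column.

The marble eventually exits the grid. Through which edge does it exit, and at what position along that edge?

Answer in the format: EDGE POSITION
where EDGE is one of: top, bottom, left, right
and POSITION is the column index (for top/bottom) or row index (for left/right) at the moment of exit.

Step 1: enter (8,0), '.' pass, move right to (8,1)
Step 2: enter (8,1), '.' pass, move right to (8,2)
Step 3: enter (8,2), '.' pass, move right to (8,3)
Step 4: enter (8,3), '.' pass, move right to (8,4)
Step 5: enter (8,4), '.' pass, move right to (8,5)
Step 6: enter (8,5), '.' pass, move right to (8,6)
Step 7: enter (8,6), '.' pass, move right to (8,7)
Step 8: enter (8,7), '\' deflects right->down, move down to (9,7)
Step 9: enter (9,7), '.' pass, move down to (10,7)
Step 10: at (10,7) — EXIT via bottom edge, pos 7

Answer: bottom 7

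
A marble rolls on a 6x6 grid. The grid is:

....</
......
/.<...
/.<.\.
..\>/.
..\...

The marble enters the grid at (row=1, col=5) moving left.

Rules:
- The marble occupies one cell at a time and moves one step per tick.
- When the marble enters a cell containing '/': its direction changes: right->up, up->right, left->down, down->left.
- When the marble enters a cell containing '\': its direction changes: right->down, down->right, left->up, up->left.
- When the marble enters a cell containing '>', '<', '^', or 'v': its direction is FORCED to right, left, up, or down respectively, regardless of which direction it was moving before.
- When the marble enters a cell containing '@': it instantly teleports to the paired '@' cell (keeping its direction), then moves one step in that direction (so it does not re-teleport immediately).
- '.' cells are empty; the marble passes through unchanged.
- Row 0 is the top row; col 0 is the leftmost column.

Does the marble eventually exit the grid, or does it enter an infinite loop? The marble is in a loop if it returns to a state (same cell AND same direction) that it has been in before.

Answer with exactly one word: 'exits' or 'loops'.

Step 1: enter (1,5), '.' pass, move left to (1,4)
Step 2: enter (1,4), '.' pass, move left to (1,3)
Step 3: enter (1,3), '.' pass, move left to (1,2)
Step 4: enter (1,2), '.' pass, move left to (1,1)
Step 5: enter (1,1), '.' pass, move left to (1,0)
Step 6: enter (1,0), '.' pass, move left to (1,-1)
Step 7: at (1,-1) — EXIT via left edge, pos 1

Answer: exits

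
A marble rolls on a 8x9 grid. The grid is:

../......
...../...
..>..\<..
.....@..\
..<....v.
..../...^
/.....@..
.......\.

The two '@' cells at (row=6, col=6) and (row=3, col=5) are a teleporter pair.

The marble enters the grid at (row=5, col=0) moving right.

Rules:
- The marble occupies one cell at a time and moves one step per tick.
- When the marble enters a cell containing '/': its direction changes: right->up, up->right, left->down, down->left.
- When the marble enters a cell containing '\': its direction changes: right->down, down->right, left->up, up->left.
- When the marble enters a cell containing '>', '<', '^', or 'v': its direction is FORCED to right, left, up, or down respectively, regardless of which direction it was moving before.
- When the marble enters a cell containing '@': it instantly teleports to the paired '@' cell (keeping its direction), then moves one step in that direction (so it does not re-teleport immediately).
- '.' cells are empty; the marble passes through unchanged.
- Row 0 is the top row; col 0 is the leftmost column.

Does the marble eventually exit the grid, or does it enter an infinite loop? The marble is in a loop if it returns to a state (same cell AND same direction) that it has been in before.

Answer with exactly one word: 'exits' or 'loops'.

Step 1: enter (5,0), '.' pass, move right to (5,1)
Step 2: enter (5,1), '.' pass, move right to (5,2)
Step 3: enter (5,2), '.' pass, move right to (5,3)
Step 4: enter (5,3), '.' pass, move right to (5,4)
Step 5: enter (5,4), '/' deflects right->up, move up to (4,4)
Step 6: enter (4,4), '.' pass, move up to (3,4)
Step 7: enter (3,4), '.' pass, move up to (2,4)
Step 8: enter (2,4), '.' pass, move up to (1,4)
Step 9: enter (1,4), '.' pass, move up to (0,4)
Step 10: enter (0,4), '.' pass, move up to (-1,4)
Step 11: at (-1,4) — EXIT via top edge, pos 4

Answer: exits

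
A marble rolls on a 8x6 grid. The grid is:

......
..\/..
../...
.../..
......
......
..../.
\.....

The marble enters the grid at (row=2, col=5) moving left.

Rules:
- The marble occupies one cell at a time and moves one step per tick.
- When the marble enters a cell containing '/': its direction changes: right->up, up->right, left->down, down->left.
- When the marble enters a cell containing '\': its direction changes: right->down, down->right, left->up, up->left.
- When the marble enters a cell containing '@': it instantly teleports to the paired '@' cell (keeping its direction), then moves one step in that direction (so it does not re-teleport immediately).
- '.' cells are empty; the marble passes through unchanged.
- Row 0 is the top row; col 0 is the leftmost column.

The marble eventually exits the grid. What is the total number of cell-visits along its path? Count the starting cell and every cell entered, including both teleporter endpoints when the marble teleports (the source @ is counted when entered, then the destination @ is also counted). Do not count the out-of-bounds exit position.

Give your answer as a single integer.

Answer: 9

Derivation:
Step 1: enter (2,5), '.' pass, move left to (2,4)
Step 2: enter (2,4), '.' pass, move left to (2,3)
Step 3: enter (2,3), '.' pass, move left to (2,2)
Step 4: enter (2,2), '/' deflects left->down, move down to (3,2)
Step 5: enter (3,2), '.' pass, move down to (4,2)
Step 6: enter (4,2), '.' pass, move down to (5,2)
Step 7: enter (5,2), '.' pass, move down to (6,2)
Step 8: enter (6,2), '.' pass, move down to (7,2)
Step 9: enter (7,2), '.' pass, move down to (8,2)
Step 10: at (8,2) — EXIT via bottom edge, pos 2
Path length (cell visits): 9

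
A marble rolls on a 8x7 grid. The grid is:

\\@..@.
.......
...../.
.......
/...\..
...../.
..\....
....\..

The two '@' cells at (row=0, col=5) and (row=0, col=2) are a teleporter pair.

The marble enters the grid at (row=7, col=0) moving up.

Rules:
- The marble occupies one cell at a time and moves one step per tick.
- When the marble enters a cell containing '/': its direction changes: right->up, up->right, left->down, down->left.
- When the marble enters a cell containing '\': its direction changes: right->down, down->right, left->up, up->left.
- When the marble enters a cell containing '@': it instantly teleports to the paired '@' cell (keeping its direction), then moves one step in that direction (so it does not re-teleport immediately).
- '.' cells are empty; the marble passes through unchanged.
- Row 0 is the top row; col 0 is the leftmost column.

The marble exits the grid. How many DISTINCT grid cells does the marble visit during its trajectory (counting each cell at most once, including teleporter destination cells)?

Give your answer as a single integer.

Answer: 13

Derivation:
Step 1: enter (7,0), '.' pass, move up to (6,0)
Step 2: enter (6,0), '.' pass, move up to (5,0)
Step 3: enter (5,0), '.' pass, move up to (4,0)
Step 4: enter (4,0), '/' deflects up->right, move right to (4,1)
Step 5: enter (4,1), '.' pass, move right to (4,2)
Step 6: enter (4,2), '.' pass, move right to (4,3)
Step 7: enter (4,3), '.' pass, move right to (4,4)
Step 8: enter (4,4), '\' deflects right->down, move down to (5,4)
Step 9: enter (5,4), '.' pass, move down to (6,4)
Step 10: enter (6,4), '.' pass, move down to (7,4)
Step 11: enter (7,4), '\' deflects down->right, move right to (7,5)
Step 12: enter (7,5), '.' pass, move right to (7,6)
Step 13: enter (7,6), '.' pass, move right to (7,7)
Step 14: at (7,7) — EXIT via right edge, pos 7
Distinct cells visited: 13 (path length 13)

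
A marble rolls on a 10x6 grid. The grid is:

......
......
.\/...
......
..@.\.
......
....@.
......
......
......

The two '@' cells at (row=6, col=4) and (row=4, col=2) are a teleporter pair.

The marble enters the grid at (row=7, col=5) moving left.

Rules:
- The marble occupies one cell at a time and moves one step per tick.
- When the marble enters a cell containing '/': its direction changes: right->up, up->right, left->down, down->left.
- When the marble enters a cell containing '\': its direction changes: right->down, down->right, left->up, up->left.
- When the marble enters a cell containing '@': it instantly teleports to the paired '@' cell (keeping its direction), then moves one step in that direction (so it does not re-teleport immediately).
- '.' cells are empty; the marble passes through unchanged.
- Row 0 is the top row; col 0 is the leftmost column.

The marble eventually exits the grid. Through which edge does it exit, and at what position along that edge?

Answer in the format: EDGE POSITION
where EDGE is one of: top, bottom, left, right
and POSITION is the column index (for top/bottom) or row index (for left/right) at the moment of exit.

Step 1: enter (7,5), '.' pass, move left to (7,4)
Step 2: enter (7,4), '.' pass, move left to (7,3)
Step 3: enter (7,3), '.' pass, move left to (7,2)
Step 4: enter (7,2), '.' pass, move left to (7,1)
Step 5: enter (7,1), '.' pass, move left to (7,0)
Step 6: enter (7,0), '.' pass, move left to (7,-1)
Step 7: at (7,-1) — EXIT via left edge, pos 7

Answer: left 7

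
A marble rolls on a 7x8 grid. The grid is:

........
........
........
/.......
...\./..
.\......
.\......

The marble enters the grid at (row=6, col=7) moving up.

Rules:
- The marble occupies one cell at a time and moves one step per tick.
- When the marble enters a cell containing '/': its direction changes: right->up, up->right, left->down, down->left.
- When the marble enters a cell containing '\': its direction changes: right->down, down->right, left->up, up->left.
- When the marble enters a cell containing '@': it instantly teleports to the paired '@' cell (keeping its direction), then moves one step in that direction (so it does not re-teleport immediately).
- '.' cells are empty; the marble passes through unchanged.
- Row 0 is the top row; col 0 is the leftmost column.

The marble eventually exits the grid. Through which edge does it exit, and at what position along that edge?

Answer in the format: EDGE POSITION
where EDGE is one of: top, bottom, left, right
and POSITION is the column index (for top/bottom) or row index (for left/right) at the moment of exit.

Step 1: enter (6,7), '.' pass, move up to (5,7)
Step 2: enter (5,7), '.' pass, move up to (4,7)
Step 3: enter (4,7), '.' pass, move up to (3,7)
Step 4: enter (3,7), '.' pass, move up to (2,7)
Step 5: enter (2,7), '.' pass, move up to (1,7)
Step 6: enter (1,7), '.' pass, move up to (0,7)
Step 7: enter (0,7), '.' pass, move up to (-1,7)
Step 8: at (-1,7) — EXIT via top edge, pos 7

Answer: top 7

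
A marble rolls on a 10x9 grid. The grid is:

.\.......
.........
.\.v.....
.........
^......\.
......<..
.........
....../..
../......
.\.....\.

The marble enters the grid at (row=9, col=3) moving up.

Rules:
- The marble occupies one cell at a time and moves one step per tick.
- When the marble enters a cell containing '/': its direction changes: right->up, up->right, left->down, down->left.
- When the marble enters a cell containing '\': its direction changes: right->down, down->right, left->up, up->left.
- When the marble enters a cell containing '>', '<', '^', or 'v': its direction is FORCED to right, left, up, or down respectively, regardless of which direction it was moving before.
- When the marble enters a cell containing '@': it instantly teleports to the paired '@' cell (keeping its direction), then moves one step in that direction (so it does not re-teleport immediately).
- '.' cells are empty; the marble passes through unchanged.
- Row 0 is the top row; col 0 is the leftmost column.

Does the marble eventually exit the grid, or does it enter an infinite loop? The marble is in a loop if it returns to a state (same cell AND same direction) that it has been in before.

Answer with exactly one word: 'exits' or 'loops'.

Step 1: enter (9,3), '.' pass, move up to (8,3)
Step 2: enter (8,3), '.' pass, move up to (7,3)
Step 3: enter (7,3), '.' pass, move up to (6,3)
Step 4: enter (6,3), '.' pass, move up to (5,3)
Step 5: enter (5,3), '.' pass, move up to (4,3)
Step 6: enter (4,3), '.' pass, move up to (3,3)
Step 7: enter (3,3), '.' pass, move up to (2,3)
Step 8: enter (2,3), 'v' forces up->down, move down to (3,3)
Step 9: enter (3,3), '.' pass, move down to (4,3)
Step 10: enter (4,3), '.' pass, move down to (5,3)
Step 11: enter (5,3), '.' pass, move down to (6,3)
Step 12: enter (6,3), '.' pass, move down to (7,3)
Step 13: enter (7,3), '.' pass, move down to (8,3)
Step 14: enter (8,3), '.' pass, move down to (9,3)
Step 15: enter (9,3), '.' pass, move down to (10,3)
Step 16: at (10,3) — EXIT via bottom edge, pos 3

Answer: exits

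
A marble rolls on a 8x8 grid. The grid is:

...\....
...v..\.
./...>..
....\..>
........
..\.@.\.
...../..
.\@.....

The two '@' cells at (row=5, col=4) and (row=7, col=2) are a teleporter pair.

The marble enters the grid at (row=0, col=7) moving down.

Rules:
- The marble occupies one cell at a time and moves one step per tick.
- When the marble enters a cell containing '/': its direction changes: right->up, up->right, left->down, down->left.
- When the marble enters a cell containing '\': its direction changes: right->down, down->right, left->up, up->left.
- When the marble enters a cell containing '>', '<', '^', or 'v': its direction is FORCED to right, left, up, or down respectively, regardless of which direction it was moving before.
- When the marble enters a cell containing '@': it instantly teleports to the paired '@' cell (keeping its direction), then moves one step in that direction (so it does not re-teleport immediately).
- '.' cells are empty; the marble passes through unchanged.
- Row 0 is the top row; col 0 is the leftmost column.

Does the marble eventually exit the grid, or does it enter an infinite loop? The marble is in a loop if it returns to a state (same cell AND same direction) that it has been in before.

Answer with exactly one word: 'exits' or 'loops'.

Answer: exits

Derivation:
Step 1: enter (0,7), '.' pass, move down to (1,7)
Step 2: enter (1,7), '.' pass, move down to (2,7)
Step 3: enter (2,7), '.' pass, move down to (3,7)
Step 4: enter (3,7), '>' forces down->right, move right to (3,8)
Step 5: at (3,8) — EXIT via right edge, pos 3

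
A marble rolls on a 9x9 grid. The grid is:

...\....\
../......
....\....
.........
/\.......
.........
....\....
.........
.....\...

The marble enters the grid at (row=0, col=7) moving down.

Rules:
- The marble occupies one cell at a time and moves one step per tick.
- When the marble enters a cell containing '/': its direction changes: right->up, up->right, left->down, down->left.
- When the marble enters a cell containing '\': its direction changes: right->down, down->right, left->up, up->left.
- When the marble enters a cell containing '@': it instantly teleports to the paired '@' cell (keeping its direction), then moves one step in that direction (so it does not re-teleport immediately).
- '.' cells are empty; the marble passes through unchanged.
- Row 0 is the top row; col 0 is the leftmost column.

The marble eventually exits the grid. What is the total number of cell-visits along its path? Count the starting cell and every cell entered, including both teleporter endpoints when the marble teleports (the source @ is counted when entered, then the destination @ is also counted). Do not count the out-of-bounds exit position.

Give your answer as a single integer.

Answer: 9

Derivation:
Step 1: enter (0,7), '.' pass, move down to (1,7)
Step 2: enter (1,7), '.' pass, move down to (2,7)
Step 3: enter (2,7), '.' pass, move down to (3,7)
Step 4: enter (3,7), '.' pass, move down to (4,7)
Step 5: enter (4,7), '.' pass, move down to (5,7)
Step 6: enter (5,7), '.' pass, move down to (6,7)
Step 7: enter (6,7), '.' pass, move down to (7,7)
Step 8: enter (7,7), '.' pass, move down to (8,7)
Step 9: enter (8,7), '.' pass, move down to (9,7)
Step 10: at (9,7) — EXIT via bottom edge, pos 7
Path length (cell visits): 9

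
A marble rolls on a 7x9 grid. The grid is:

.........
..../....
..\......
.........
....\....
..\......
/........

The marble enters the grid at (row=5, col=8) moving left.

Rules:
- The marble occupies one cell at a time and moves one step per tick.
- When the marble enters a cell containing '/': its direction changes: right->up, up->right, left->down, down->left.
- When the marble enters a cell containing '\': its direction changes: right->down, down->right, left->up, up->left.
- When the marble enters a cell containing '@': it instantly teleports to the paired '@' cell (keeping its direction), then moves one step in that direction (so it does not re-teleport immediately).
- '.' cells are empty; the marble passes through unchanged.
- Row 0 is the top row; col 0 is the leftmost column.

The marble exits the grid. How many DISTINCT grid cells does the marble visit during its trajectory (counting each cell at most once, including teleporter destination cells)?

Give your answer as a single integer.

Step 1: enter (5,8), '.' pass, move left to (5,7)
Step 2: enter (5,7), '.' pass, move left to (5,6)
Step 3: enter (5,6), '.' pass, move left to (5,5)
Step 4: enter (5,5), '.' pass, move left to (5,4)
Step 5: enter (5,4), '.' pass, move left to (5,3)
Step 6: enter (5,3), '.' pass, move left to (5,2)
Step 7: enter (5,2), '\' deflects left->up, move up to (4,2)
Step 8: enter (4,2), '.' pass, move up to (3,2)
Step 9: enter (3,2), '.' pass, move up to (2,2)
Step 10: enter (2,2), '\' deflects up->left, move left to (2,1)
Step 11: enter (2,1), '.' pass, move left to (2,0)
Step 12: enter (2,0), '.' pass, move left to (2,-1)
Step 13: at (2,-1) — EXIT via left edge, pos 2
Distinct cells visited: 12 (path length 12)

Answer: 12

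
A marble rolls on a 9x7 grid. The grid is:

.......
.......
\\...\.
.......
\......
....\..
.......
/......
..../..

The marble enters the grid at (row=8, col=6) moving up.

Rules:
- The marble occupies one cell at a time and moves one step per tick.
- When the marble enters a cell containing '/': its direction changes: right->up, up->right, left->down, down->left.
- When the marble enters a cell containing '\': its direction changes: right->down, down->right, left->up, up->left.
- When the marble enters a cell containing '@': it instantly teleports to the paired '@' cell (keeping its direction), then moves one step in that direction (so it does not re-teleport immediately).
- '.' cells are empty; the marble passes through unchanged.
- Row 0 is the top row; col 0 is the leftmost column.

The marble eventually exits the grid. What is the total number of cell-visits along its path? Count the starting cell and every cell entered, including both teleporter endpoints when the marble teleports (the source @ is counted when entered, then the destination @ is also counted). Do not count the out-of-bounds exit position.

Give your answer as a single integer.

Step 1: enter (8,6), '.' pass, move up to (7,6)
Step 2: enter (7,6), '.' pass, move up to (6,6)
Step 3: enter (6,6), '.' pass, move up to (5,6)
Step 4: enter (5,6), '.' pass, move up to (4,6)
Step 5: enter (4,6), '.' pass, move up to (3,6)
Step 6: enter (3,6), '.' pass, move up to (2,6)
Step 7: enter (2,6), '.' pass, move up to (1,6)
Step 8: enter (1,6), '.' pass, move up to (0,6)
Step 9: enter (0,6), '.' pass, move up to (-1,6)
Step 10: at (-1,6) — EXIT via top edge, pos 6
Path length (cell visits): 9

Answer: 9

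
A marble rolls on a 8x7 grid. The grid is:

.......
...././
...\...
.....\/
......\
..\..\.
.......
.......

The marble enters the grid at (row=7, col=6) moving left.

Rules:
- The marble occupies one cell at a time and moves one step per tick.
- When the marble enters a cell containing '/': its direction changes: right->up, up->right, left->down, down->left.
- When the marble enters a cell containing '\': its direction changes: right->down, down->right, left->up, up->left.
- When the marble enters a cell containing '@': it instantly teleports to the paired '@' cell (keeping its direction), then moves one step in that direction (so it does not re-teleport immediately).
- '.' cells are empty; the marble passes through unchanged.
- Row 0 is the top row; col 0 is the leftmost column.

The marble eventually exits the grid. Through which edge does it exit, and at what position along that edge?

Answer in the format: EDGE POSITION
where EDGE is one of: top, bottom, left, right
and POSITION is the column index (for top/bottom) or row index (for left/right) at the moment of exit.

Answer: left 7

Derivation:
Step 1: enter (7,6), '.' pass, move left to (7,5)
Step 2: enter (7,5), '.' pass, move left to (7,4)
Step 3: enter (7,4), '.' pass, move left to (7,3)
Step 4: enter (7,3), '.' pass, move left to (7,2)
Step 5: enter (7,2), '.' pass, move left to (7,1)
Step 6: enter (7,1), '.' pass, move left to (7,0)
Step 7: enter (7,0), '.' pass, move left to (7,-1)
Step 8: at (7,-1) — EXIT via left edge, pos 7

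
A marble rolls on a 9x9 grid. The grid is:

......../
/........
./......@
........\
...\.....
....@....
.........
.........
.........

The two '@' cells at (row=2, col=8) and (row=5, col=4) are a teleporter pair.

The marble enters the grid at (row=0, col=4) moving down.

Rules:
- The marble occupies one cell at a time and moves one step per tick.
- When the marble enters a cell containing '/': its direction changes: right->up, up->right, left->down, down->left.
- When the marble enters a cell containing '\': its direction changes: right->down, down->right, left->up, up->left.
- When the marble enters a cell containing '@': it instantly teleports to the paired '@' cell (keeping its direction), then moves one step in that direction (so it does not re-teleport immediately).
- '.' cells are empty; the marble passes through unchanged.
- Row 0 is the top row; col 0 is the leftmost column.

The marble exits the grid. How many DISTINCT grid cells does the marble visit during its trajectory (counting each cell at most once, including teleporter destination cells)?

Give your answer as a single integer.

Answer: 8

Derivation:
Step 1: enter (0,4), '.' pass, move down to (1,4)
Step 2: enter (1,4), '.' pass, move down to (2,4)
Step 3: enter (2,4), '.' pass, move down to (3,4)
Step 4: enter (3,4), '.' pass, move down to (4,4)
Step 5: enter (4,4), '.' pass, move down to (5,4)
Step 6: enter (5,4), '@' teleport (5,4)->(2,8), also enter (2,8), move down to (3,8)
Step 7: enter (3,8), '\' deflects down->right, move right to (3,9)
Step 8: at (3,9) — EXIT via right edge, pos 3
Distinct cells visited: 8 (path length 8)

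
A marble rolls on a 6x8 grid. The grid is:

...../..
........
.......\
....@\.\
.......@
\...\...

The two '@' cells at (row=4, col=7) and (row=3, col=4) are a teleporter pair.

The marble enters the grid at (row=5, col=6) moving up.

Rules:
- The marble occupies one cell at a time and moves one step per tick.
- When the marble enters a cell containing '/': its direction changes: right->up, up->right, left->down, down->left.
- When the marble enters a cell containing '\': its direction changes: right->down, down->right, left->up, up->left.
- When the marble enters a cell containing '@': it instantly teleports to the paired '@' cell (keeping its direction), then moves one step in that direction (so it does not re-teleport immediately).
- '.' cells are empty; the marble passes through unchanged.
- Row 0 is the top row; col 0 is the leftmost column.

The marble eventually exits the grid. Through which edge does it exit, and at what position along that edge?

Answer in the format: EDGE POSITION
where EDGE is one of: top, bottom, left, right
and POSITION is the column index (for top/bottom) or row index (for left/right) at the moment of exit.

Step 1: enter (5,6), '.' pass, move up to (4,6)
Step 2: enter (4,6), '.' pass, move up to (3,6)
Step 3: enter (3,6), '.' pass, move up to (2,6)
Step 4: enter (2,6), '.' pass, move up to (1,6)
Step 5: enter (1,6), '.' pass, move up to (0,6)
Step 6: enter (0,6), '.' pass, move up to (-1,6)
Step 7: at (-1,6) — EXIT via top edge, pos 6

Answer: top 6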